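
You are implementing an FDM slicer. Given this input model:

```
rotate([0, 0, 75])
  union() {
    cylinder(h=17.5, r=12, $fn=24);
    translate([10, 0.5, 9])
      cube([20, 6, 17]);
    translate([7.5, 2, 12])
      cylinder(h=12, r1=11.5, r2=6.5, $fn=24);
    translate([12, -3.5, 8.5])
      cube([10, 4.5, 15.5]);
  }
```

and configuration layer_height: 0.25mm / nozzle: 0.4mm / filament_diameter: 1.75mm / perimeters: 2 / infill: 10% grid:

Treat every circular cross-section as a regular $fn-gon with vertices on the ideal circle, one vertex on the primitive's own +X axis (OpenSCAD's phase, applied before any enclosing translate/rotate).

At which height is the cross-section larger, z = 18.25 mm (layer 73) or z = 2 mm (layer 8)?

Layer 73 (z = 18.25): the cylinder does not reach this height (z outside [0, 17.5]); the 20×6 cube at (10, 0.5) contributes its full rectangle (area 120.00 mm²); the cone at (7.5, 2) contributes a regular 24-gon of circumradius 8.896 (interpolated between r1=11.5 and r2=6.5 at t=0.521) (area = (24/2)·8.896²·sin(360°/24) = 245.78 mm²); the 10×4.5 cube at (12, -3.5) contributes its full rectangle (area 45.00 mm²); Combining (union): the regions partially overlap — summed areas 410.78 mm² minus the doubly-counted overlap 55.31 mm² gives 355.47 mm² — area = 355.47 mm²; (rotated 75° about Z; rotation is an isometry so areas/perimeters/island counts are preserved). So its area = 355.47 mm². Layer 8 (z = 2): the r=12 cylinder gives a regular 24-gon of circumradius 12 (constant along its height) (area = (24/2)·12.000²·sin(360°/24) = 447.24 mm²); the cube at (10, 0.5) is not intersected at this z (z outside [9, 26]); the cone at (7.5, 2) does not reach this height (z outside [12, 24]); the cube at (12, -3.5) is absent (z outside [8.5, 24]); Merging all regions: only the r=12 cylinder is present, so the union is just that shape — area = 447.24 mm²; (rotated 75° about Z; rotation is an isometry so areas/perimeters/island counts are preserved). So its area = 447.24 mm². Layer 8 is larger (447.24 vs 355.47 mm²).

layer 8 (z = 2 mm)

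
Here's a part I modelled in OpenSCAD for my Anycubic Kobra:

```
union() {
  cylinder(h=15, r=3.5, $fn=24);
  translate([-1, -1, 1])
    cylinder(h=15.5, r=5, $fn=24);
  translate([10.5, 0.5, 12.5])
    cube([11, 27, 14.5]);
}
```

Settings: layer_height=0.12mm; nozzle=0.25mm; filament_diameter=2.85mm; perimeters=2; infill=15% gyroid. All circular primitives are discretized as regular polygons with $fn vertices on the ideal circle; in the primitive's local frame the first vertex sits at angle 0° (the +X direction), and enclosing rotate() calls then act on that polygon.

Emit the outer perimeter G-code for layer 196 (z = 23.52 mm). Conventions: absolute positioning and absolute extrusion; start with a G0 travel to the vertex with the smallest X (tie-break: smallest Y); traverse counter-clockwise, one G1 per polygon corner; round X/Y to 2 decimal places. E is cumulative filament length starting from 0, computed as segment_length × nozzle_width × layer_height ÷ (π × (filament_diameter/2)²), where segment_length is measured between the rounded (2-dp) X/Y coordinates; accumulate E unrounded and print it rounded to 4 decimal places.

G0 X10.50 Y0.50 Z23.52
G1 X21.50 Y0.50 E0.0517
G1 X21.50 Y27.50 E0.1787
G1 X10.50 Y27.50 E0.2304
G1 X10.50 Y0.50 E0.3574

At z = 23.52 mm: the cylinder is not intersected at this z (z outside [0, 15]); the cylinder at (-1, -1) is not intersected at this z (z outside [1, 16.5]); the 11×27 cube at (10.5, 0.5) contributes its full rectangle; Merging all regions: only the 11×27 cube at (10.5, 0.5) is present, so the union is just that shape — 1 connected region. The outline is a single polygon with 4 vertices. Extrusion per mm of travel: 0.25 × 0.12 / (π × 1.425²) = 0.004703. Accumulating E over each segment gives final E = 0.3574.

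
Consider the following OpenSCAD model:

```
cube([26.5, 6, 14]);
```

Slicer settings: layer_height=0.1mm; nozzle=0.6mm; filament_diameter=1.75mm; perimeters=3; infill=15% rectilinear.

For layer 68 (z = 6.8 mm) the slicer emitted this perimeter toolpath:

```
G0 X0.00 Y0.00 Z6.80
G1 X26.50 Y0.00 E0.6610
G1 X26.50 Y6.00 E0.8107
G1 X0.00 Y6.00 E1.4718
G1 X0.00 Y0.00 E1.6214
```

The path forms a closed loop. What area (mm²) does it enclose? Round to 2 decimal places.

Apply the shoelace formula to the sequence of (X, Y) vertices; enclosed area = 159.00 mm².

159.00 mm²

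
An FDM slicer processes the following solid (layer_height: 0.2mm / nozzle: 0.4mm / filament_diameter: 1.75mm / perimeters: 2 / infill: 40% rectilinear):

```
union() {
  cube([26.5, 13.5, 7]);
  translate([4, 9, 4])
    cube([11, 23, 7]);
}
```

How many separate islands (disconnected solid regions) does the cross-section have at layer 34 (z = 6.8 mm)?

At z = 6.8 mm: the cube is present — its section is the full 26.5×13.5 rectangle; the 11×23 cube at (4, 9) contributes its full rectangle; Merging all regions: the regions partially overlap (shared area 49.50 mm²), so overlapping operands fuse into one piece — 1 connected region. Overall, the cross-section is a single solid region. Island count = 1.

1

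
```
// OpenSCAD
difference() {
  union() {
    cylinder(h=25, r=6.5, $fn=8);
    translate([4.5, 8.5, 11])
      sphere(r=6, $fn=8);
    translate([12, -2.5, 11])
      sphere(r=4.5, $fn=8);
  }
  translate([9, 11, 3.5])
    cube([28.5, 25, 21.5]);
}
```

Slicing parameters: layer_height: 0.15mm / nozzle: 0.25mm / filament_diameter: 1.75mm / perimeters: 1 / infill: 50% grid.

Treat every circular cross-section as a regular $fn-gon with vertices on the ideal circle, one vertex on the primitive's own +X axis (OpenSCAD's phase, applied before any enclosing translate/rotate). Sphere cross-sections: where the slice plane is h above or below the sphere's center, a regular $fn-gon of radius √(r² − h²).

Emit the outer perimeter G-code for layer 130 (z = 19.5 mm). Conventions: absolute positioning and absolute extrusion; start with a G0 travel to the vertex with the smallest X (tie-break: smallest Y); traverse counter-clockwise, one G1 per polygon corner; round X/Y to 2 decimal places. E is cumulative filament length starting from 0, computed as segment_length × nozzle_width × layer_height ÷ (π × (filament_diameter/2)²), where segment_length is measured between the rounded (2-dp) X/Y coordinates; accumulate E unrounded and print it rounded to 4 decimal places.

G0 X-6.50 Y0.00 Z19.50
G1 X-4.60 Y-4.60 E0.0776
G1 X0.00 Y-6.50 E0.1552
G1 X4.60 Y-4.60 E0.2328
G1 X6.50 Y0.00 E0.3104
G1 X4.60 Y4.60 E0.3880
G1 X0.00 Y6.50 E0.4656
G1 X-4.60 Y4.60 E0.5432
G1 X-6.50 Y0.00 E0.6208

At z = 19.5 mm: the r=6.5 cylinder contributes a regular 8-gon of circumradius 6.5; the sphere at (4.5, 8.5) is not intersected at this z (|z−center|=8.500 > r=6); the sphere at (12, -2.5) is not intersected at this z (|z−center|=8.500 > r=4.5); Merging all regions: only the r=6.5 cylinder is present, so the union is just that shape — 1 connected region; the cube at (9, 11) (footprint 28.5×25) is included at this height; After the difference (first − rest): starting from the result so far, the 28.5×25 cube at (9, 11) misses the remaining region (no effect) — 1 connected region. The outline is a single polygon with 8 vertices. Extrusion per mm of travel: 0.25 × 0.15 / (π × 0.875²) = 0.015591. Accumulating E over each segment gives final E = 0.6208.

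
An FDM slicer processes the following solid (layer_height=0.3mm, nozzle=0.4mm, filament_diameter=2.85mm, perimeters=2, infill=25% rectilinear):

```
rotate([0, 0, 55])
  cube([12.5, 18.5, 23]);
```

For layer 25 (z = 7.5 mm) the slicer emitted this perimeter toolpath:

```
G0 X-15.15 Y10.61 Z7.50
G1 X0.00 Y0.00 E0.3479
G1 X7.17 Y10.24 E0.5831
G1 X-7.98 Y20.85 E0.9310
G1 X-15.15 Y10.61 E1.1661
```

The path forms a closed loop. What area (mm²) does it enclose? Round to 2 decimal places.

Apply the shoelace formula to the sequence of (X, Y) vertices; enclosed area = 231.21 mm².

231.21 mm²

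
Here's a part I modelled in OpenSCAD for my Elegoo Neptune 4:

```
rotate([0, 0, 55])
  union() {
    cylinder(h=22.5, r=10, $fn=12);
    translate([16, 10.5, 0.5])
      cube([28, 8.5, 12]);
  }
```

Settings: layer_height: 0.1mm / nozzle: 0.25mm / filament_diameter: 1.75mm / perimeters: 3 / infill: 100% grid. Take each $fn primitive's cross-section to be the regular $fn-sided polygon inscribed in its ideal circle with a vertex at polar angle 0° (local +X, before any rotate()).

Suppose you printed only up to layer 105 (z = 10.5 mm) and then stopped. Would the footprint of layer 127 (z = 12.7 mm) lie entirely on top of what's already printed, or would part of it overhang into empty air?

entirely on top

Compare the two slices. At z = 10.5: the r=10 cylinder gives a regular 12-gon of circumradius 10 (constant along its height) (area = (12/2)·10.000²·sin(360°/12) = 300.00 mm²); the cube at (16, 10.5) (footprint 28×8.5) is included at this height (area 238.00 mm²); Combining (union): the 2 present regions are separate (no shared area or edge), so areas and boundary lengths simply add and each stays a separate island — area = 538.00 mm²; (whole slice rotated 55° about Z — lengths, areas and connectivity unchanged). At z = 12.7: the r=10 cylinder gives a regular 12-gon of circumradius 10 (constant along its height) (area = (12/2)·10.000²·sin(360°/12) = 300.00 mm²); the cube at (16, 10.5) is absent (z outside [0.5, 12.5]); Taking the union: only the r=10 cylinder is present, so the union is just that shape — area = 300.00 mm²; (rotated 55° about Z; rotation is an isometry so areas/perimeters/island counts are preserved). Checking containment: the cross-section at z = 12.7 is a subset of the cross-section at z = 10.5.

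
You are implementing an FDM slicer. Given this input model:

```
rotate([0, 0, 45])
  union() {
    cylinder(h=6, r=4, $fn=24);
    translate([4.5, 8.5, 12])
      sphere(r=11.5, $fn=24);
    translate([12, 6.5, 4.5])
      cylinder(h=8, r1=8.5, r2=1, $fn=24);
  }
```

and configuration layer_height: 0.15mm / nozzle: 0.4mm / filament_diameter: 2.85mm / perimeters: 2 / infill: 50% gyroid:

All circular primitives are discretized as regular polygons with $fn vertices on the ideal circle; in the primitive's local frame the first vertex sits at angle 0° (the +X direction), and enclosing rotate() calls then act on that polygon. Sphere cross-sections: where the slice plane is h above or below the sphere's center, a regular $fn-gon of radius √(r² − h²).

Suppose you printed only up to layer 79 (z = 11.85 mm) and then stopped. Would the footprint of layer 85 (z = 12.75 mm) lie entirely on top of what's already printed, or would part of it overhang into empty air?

Compare the two slices. At z = 11.85: the cylinder is not intersected at this z (z outside [0, 6]); the sphere at (4.5, 8.5): section is a regular 24-gon, circumradius = √(r²−h²) = √(11.5²−0.15²) = 11.499 (area = (24/2)·11.499²·sin(360°/24) = 410.68 mm²); the cone at (12, 6.5) contributes a regular 24-gon of circumradius 1.609 (interpolated between r1=8.5 and r2=1 at t=0.919) (area = (24/2)·1.609²·sin(360°/24) = 8.04 mm²); Combining (union): the cone at (12, 6.5) lies entirely inside the r=11.5 sphere at (4.5, 8.5), so the union is just the r=11.5 sphere at (4.5, 8.5) — area = 410.68 mm²; (whole slice rotated 45° about Z — lengths, areas and connectivity unchanged). At z = 12.75: the cylinder does not reach this height (z outside [0, 6]); the r=11.5 sphere at (4.5, 8.5) contributes a regular 24-gon of circumradius √(11.5²−0.75²) = 11.476 (area = (24/2)·11.476²·sin(360°/24) = 409.00 mm²); the cone at (12, 6.5) does not reach this height (z outside [4.5, 12.5]); Combining (union): only the r=11.5 sphere at (4.5, 8.5) is present, so the union is just that shape — area = 409.00 mm²; (whole slice rotated 45° about Z — lengths, areas and connectivity unchanged). Checking containment: the cross-section at z = 12.75 is a subset of the cross-section at z = 11.85.

entirely on top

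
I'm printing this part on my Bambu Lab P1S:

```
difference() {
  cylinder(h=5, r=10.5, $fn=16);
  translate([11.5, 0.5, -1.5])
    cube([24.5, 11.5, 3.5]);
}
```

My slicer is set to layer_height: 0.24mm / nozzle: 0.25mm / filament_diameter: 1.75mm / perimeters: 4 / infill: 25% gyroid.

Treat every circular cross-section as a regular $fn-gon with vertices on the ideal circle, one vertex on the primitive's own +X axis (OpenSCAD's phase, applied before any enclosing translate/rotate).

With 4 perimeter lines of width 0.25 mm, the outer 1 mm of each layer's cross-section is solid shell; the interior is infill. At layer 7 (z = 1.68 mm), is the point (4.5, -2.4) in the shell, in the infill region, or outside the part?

infill

At z = 1.68 mm: the r=10.5 cylinder gives a regular 16-gon of circumradius 10.5 (constant along its height); the 24.5×11.5 cube at (11.5, 0.5) contributes its full rectangle; Taking the first minus the rest: starting from the r=10.5 cylinder, the 24.5×11.5 cube at (11.5, 0.5) misses the remaining region (no effect) — 1 connected region. Overall, the cross-section is a single solid region. The nearest boundary edge runs (9.70, -4.02)→(7.42, -7.42); distance from the point to it = 5.22 mm. The point is inside the cross-section and 5.22 mm from the nearest boundary — more than the 1 mm shell width (4 × 0.25), so it's in the infill interior.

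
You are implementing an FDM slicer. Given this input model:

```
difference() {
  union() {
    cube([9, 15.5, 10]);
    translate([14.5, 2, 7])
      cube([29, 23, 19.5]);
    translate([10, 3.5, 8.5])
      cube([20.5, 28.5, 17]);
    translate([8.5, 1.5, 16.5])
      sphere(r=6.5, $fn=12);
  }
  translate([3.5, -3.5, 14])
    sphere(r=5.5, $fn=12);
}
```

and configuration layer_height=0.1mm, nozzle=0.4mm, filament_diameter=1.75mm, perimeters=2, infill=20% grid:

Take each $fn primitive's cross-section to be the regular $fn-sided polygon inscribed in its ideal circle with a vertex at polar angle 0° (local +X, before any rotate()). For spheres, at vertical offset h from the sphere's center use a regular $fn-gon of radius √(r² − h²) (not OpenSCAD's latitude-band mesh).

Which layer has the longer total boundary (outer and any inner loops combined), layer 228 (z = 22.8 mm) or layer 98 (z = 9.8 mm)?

layer 98 (z = 9.8 mm)

Layer 228 (z = 22.8): the cube is not intersected at this z (z outside [0, 10]); the 29×23 cube at (14.5, 2) contributes its full rectangle (perimeter 104.00 mm); the 20.5×28.5 cube at (10, 3.5) contributes its full rectangle (perimeter 98.00 mm); the r=6.5 sphere at (8.5, 1.5) contributes a regular 12-gon of circumradius √(6.5²−6.3²) = 1.600 (perimeter = 2·12·1.600·sin(180°/12) = 9.94 mm); Merging all regions: the regions partially overlap (shared area 344.00 mm²), so the edge portions inside another operand are dropped and the merged outline is re-measured after clipping — boundary = 136.94 mm; the sphere at (3.5, -3.5) is not intersected at this z (|z−center|=8.800 > r=5.5); After the difference (first − rest): none of the subtracted shapes is present at this height, so the result so far is unchanged — boundary = 136.94 mm. So its perimeter = 136.94 mm. Layer 98 (z = 9.8): the cube (footprint 9×15.5) is included at this height (perimeter 49.00 mm); the cube at (14.5, 2) (footprint 29×23) is included at this height (perimeter 104.00 mm); the 20.5×28.5 cube at (10, 3.5) contributes its full rectangle (perimeter 98.00 mm); the sphere at (8.5, 1.5) does not reach this height (|z−center|=6.700 > r=6.5); Combining (union): the regions partially overlap (shared area 344.00 mm²), so the edge portions inside another operand are dropped and the merged outline is re-measured after clipping — boundary = 176.00 mm; the r=5.5 sphere at (3.5, -3.5) contributes a regular 12-gon of circumradius √(5.5²−4.2²) = 3.551 (perimeter = 2·12·3.551·sin(180°/12) = 22.06 mm); After the difference (first − rest): starting from that combined region, the r=5.5 sphere at (3.5, -3.5) partially overlaps it — only the 0.01 mm² overlap (of its 37.83 mm²) is removed, clipping the outline — boundary = 176.01 mm. So its perimeter = 176.01 mm. Layer 98 is larger (176.01 vs 136.94 mm).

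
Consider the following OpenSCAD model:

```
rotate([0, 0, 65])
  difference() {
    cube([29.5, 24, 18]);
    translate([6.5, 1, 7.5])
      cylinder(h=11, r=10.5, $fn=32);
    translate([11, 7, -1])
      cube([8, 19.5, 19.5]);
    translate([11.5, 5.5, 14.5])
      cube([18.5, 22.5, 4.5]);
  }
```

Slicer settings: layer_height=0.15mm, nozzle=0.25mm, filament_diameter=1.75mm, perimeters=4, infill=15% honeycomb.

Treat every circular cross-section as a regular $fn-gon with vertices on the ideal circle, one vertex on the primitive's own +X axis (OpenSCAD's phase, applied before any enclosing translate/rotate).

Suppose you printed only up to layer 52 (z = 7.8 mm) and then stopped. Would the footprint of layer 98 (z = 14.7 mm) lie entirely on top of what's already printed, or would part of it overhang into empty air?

Compare the two slices. At z = 7.8: the 29.5×24 cube contributes its full rectangle (area 708.00 mm²); the cylinder at (6.5, 1): section is a regular 32-gon, circumradius r=10.5 (area = (32/2)·10.500²·sin(360°/32) = 344.14 mm²); the cube at (11, 7) is present — its section is the full 8×19.5 rectangle (area 156.00 mm²); the cube at (11.5, 5.5) is not intersected at this z (z outside [14.5, 19]); Taking the first minus the rest: starting from the 29.5×24 cube (708.00 mm²), the r=10.5 cylinder at (6.5, 1) partially overlaps it — only the 166.35 mm² overlap (of its 344.14 mm²) is removed, clipping the outline; the 8×19.5 cube at (11, 7) partially overlaps it — only the 127.75 mm² overlap (of its 156.00 mm²) is removed, clipping the outline — area = 413.90 mm²; (whole slice rotated 65° about Z — lengths, areas and connectivity unchanged). At z = 14.7: the cube (footprint 29.5×24) is included at this height (area 708.00 mm²); the r=10.5 cylinder at (6.5, 1) gives a regular 32-gon of circumradius 10.5 (constant along its height) (area = (32/2)·10.500²·sin(360°/32) = 344.14 mm²); the cube at (11, 7) is present — its section is the full 8×19.5 rectangle (area 156.00 mm²); the 18.5×22.5 cube at (11.5, 5.5) contributes its full rectangle (area 416.25 mm²); Taking the first minus the rest: starting from the 29.5×24 cube (708.00 mm²), the r=10.5 cylinder at (6.5, 1) partially overlaps it — only the 166.35 mm² overlap (of its 344.14 mm²) is removed, clipping the outline; the 8×19.5 cube at (11, 7) partially overlaps it — only the 127.75 mm² overlap (of its 156.00 mm²) is removed, clipping the outline; the 18.5×22.5 cube at (11.5, 5.5) partially overlaps it — only the 199.44 mm² overlap (of its 416.25 mm²) is removed, clipping the outline — area = 214.46 mm²; (whole slice rotated 65° about Z — lengths, areas and connectivity unchanged). Checking containment: the cross-section at z = 14.7 is a subset of the cross-section at z = 7.8.

entirely on top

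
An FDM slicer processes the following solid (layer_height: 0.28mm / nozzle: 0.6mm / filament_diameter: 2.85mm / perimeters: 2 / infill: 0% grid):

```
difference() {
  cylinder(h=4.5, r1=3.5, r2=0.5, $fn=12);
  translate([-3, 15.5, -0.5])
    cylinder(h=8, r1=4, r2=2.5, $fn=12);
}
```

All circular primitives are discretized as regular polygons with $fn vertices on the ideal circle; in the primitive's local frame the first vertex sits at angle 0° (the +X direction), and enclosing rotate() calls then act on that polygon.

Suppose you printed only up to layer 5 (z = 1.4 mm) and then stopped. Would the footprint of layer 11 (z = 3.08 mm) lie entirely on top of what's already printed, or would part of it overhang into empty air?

entirely on top

Compare the two slices. At z = 1.4: the cone contributes a regular 12-gon of circumradius 2.567 (interpolated between r1=3.5 and r2=0.5 at t=0.311) (area = (12/2)·2.567²·sin(360°/12) = 19.76 mm²); the cone at (-3, 15.5): at t=0.237 of its height the radius interpolates to r₁+(r₂−r₁)t = 3.644, giving a regular 12-gon of that circumradius (area = (12/2)·3.644²·sin(360°/12) = 39.83 mm²); Taking the first minus the rest: starting from the cone (19.76 mm²), the cone at (-3, 15.5) misses the remaining region (no effect) — area = 19.76 mm². At z = 3.08: the cone contributes a regular 12-gon of circumradius 1.447 (interpolated between r1=3.5 and r2=0.5 at t=0.684) (area = (12/2)·1.447²·sin(360°/12) = 6.28 mm²); the cone at (-3, 15.5) contributes a regular 12-gon of circumradius 3.329 (interpolated between r1=4 and r2=2.5 at t=0.448) (area = (12/2)·3.329²·sin(360°/12) = 33.24 mm²); Subtracting the remaining from the first: starting from the cone (6.28 mm²), the cone at (-3, 15.5) misses the remaining region (no effect) — area = 6.28 mm². Checking containment: the cross-section at z = 3.08 is a subset of the cross-section at z = 1.4.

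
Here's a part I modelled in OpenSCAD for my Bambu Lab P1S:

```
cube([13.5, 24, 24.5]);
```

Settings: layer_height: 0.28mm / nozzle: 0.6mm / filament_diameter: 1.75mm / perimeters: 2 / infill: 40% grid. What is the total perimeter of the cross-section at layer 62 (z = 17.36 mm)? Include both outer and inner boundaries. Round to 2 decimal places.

75.00 mm

At z = 17.36 mm: the 13.5×24 cube contributes its full rectangle (perimeter 75.00 mm). Overall, the cross-section is a single solid region. Total boundary length (outer) = 75.00 mm.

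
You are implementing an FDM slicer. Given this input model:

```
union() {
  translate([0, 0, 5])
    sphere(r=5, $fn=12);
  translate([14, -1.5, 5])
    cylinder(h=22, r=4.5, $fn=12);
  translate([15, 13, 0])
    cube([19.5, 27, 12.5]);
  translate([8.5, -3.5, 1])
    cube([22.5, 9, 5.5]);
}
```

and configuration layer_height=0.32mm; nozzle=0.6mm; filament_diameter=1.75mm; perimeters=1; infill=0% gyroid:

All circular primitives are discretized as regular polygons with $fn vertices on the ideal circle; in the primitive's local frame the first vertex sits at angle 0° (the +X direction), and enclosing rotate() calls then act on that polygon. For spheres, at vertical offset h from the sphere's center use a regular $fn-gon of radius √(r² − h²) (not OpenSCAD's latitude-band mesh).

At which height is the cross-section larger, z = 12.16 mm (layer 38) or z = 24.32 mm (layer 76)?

Layer 38 (z = 12.16): the sphere is absent (|z−center|=7.160 > r=5); the r=4.5 cylinder at (14, -1.5) gives a regular 12-gon of circumradius 4.5 (constant along its height) (area = (12/2)·4.500²·sin(360°/12) = 60.75 mm²); the 19.5×27 cube at (15, 13) contributes its full rectangle (area 526.50 mm²); the cube at (8.5, -3.5) is absent (z outside [1, 6.5]); Taking the union: the 2 present regions are separate (no shared area or edge), so areas and boundary lengths simply add and each stays a separate island — area = 587.25 mm². So its area = 587.25 mm². Layer 76 (z = 24.32): the sphere is not intersected at this z (|z−center|=19.320 > r=5); the r=4.5 cylinder at (14, -1.5) gives a regular 12-gon of circumradius 4.5 (constant along its height) (area = (12/2)·4.500²·sin(360°/12) = 60.75 mm²); the cube at (15, 13) is not intersected at this z (z outside [0, 12.5]); the cube at (8.5, -3.5) is not intersected at this z (z outside [1, 6.5]); Merging all regions: only the r=4.5 cylinder at (14, -1.5) is present, so the union is just that shape — area = 60.75 mm². So its area = 60.75 mm². Layer 38 is larger (587.25 vs 60.75 mm²).

layer 38 (z = 12.16 mm)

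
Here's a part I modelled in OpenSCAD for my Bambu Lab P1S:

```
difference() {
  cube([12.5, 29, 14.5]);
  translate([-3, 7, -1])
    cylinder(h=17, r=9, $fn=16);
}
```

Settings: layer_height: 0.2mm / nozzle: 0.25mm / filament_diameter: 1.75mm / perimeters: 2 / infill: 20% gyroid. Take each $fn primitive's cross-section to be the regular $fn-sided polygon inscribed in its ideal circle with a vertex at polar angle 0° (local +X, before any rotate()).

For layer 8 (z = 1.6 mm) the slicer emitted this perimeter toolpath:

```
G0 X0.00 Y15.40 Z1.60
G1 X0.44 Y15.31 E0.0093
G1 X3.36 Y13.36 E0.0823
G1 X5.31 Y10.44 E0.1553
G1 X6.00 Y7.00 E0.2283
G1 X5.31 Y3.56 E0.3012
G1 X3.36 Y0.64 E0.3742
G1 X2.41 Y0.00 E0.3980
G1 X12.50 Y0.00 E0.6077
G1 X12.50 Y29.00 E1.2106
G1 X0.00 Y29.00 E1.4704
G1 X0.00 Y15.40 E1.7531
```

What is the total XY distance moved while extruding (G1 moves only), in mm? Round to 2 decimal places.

84.34 mm

Sum the Euclidean lengths of each G1 segment: total = 84.34 mm.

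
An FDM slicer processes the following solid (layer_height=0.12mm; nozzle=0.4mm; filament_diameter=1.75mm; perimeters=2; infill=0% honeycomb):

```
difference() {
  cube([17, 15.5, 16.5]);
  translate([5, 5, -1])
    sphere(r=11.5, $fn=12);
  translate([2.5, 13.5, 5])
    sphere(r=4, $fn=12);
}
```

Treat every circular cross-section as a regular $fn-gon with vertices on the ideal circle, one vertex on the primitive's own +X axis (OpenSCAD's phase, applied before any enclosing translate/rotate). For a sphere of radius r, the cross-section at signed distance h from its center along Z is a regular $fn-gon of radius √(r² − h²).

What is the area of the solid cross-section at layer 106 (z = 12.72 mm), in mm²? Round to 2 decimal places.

At z = 12.72 mm: the cube (footprint 17×15.5) is included at this height (area 263.50 mm²); the sphere at (5, 5) is not intersected at this z (|z−center|=13.720 > r=11.5); the sphere at (2.5, 13.5) does not reach this height (|z−center|=7.720 > r=4); Subtracting the remaining from the first: none of the subtracted shapes is present at this height, so the 17×15.5 cube is unchanged — area = 263.50 mm². Overall, the cross-section is a single solid region. Net area = 263.50 mm².

263.50 mm²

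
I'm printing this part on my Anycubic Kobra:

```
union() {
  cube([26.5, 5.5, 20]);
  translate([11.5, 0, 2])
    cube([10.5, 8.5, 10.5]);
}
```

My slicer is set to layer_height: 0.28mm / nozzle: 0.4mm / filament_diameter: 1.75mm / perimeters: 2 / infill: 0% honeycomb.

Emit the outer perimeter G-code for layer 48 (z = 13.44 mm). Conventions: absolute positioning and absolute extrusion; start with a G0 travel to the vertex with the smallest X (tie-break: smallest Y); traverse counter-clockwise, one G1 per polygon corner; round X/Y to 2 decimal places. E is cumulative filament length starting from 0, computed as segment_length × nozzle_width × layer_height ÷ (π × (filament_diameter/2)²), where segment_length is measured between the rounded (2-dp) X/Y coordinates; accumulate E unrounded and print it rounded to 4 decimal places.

G0 X0.00 Y0.00 Z13.44
G1 X26.50 Y0.00 E1.2340
G1 X26.50 Y5.50 E1.4901
G1 X0.00 Y5.50 E2.7240
G1 X0.00 Y0.00 E2.9801

At z = 13.44 mm: the 26.5×5.5 cube contributes its full rectangle; the cube at (11.5, 0) does not reach this height (z outside [2, 12.5]); Merging all regions: only the 26.5×5.5 cube is present, so the union is just that shape — 1 connected region. The outline is a single polygon with 4 vertices. Extrusion per mm of travel: 0.4 × 0.28 / (π × 0.875²) = 0.046564. Accumulating E over each segment gives final E = 2.9801.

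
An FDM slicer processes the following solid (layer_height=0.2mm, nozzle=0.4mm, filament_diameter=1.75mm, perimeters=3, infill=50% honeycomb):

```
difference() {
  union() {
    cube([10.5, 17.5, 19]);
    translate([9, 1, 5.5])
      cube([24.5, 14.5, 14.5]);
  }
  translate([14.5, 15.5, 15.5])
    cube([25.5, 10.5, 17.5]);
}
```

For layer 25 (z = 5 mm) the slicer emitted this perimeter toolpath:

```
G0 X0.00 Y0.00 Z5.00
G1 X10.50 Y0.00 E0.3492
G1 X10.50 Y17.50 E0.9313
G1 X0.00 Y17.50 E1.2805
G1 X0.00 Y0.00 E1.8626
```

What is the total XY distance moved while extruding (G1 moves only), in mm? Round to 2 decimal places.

56.00 mm

Sum the Euclidean lengths of each G1 segment: total = 56.00 mm.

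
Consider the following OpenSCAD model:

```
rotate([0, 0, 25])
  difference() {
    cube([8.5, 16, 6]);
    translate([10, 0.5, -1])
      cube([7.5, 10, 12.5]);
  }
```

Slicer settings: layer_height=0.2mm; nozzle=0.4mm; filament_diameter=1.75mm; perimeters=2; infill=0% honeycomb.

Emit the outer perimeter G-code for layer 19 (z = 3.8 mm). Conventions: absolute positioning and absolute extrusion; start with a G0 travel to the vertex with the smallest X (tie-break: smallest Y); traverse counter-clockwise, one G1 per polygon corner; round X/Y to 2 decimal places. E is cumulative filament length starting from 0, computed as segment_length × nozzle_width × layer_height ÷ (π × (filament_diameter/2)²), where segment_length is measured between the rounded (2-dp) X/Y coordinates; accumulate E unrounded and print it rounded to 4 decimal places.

G0 X-6.76 Y14.50 Z3.80
G1 X0.00 Y0.00 E0.5321
G1 X7.70 Y3.59 E0.8147
G1 X0.94 Y18.09 E1.3468
G1 X-6.76 Y14.50 E1.6294

At z = 3.8 mm: the cube is present — its section is the full 8.5×16 rectangle; the 7.5×10 cube at (10, 0.5) contributes its full rectangle; Subtracting the remaining from the first: starting from the 8.5×16 cube, the 7.5×10 cube at (10, 0.5) misses the remaining region (no effect) — 1 connected region; (rotated 25° about Z; rotation is an isometry so areas/perimeters/island counts are preserved). The outline is a single polygon with 4 vertices. Extrusion per mm of travel: 0.4 × 0.2 / (π × 0.875²) = 0.033260. Accumulating E over each segment gives final E = 1.6294.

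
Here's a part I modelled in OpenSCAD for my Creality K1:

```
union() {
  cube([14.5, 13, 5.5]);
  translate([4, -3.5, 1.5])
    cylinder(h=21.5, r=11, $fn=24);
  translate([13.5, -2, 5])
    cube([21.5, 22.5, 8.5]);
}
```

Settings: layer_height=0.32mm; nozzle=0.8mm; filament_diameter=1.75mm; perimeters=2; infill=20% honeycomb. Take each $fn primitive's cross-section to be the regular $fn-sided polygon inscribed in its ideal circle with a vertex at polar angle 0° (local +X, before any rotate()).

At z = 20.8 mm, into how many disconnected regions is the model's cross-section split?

1

At z = 20.8 mm: the cube does not reach this height (z outside [0, 5.5]); the r=11 cylinder at (4, -3.5) gives a regular 24-gon of circumradius 11 (constant along its height); the cube at (13.5, -2) is absent (z outside [5, 13.5]); Merging all regions: only the r=11 cylinder at (4, -3.5) is present, so the union is just that shape — 1 connected region. The result has 1 disconnected region.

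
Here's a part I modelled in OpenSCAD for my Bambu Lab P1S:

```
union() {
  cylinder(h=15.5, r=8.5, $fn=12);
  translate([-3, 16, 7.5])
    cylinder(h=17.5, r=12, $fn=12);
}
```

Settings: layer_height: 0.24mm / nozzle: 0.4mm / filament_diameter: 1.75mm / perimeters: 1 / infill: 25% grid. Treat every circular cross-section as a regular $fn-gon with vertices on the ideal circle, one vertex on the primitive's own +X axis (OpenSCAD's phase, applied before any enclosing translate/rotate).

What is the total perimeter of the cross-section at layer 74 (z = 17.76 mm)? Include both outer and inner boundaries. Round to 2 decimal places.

At z = 17.76 mm: the cylinder is absent (z outside [0, 15.5]); the r=12 cylinder at (-3, 16) gives a regular 12-gon of circumradius 12 (constant along its height) (perimeter = 2·12·12.000·sin(180°/12) = 74.54 mm); Merging all regions: only the r=12 cylinder at (-3, 16) is present, so the union is just that shape — boundary = 74.54 mm. Overall, the cross-section is a single solid region. Total boundary length (outer) = 74.54 mm.

74.54 mm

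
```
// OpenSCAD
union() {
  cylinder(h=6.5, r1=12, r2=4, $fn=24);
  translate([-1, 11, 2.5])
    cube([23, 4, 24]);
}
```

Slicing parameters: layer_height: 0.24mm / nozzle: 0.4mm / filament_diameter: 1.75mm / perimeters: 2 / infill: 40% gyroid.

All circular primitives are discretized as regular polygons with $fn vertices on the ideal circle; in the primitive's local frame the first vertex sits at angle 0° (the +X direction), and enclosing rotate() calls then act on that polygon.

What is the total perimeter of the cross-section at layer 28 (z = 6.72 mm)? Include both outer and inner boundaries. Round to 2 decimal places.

54.00 mm

At z = 6.72 mm: the cone does not reach this height (z outside [0, 6.5]); the 23×4 cube at (-1, 11) contributes its full rectangle (perimeter 54.00 mm); Combining (union): only the 23×4 cube at (-1, 11) is present, so the union is just that shape — boundary = 54.00 mm. Overall, the cross-section is a single solid region. Total boundary length (outer) = 54.00 mm.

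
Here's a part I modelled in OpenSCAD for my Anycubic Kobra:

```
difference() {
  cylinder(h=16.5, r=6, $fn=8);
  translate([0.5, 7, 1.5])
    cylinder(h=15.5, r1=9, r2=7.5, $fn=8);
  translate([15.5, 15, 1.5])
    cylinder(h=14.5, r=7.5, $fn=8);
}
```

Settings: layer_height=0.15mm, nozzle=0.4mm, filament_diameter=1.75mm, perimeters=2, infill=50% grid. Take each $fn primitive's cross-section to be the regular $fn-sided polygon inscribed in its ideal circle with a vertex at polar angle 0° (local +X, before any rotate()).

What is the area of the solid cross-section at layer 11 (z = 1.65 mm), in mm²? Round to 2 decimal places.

At z = 1.65 mm: the r=6 cylinder contributes a regular 8-gon of circumradius 6 (area = (8/2)·6.000²·sin(360°/8) = 101.82 mm²); the cone at (0.5, 7) (r1=9→r2=7.5) has section circumradius 8.985 here — a regular 8-gon (area = (8/2)·8.985²·sin(360°/8) = 228.36 mm²); the r=7.5 cylinder at (15.5, 15) gives a regular 8-gon of circumradius 7.5 (constant along its height) (area = (8/2)·7.500²·sin(360°/8) = 159.10 mm²); Subtracting the remaining from the first: starting from the r=6 cylinder (101.82 mm²), the cone at (0.5, 7) partially overlaps it — only the 59.83 mm² overlap (of its 228.36 mm²) is removed, clipping the outline; the r=7.5 cylinder at (15.5, 15) misses the remaining region (no effect) — area = 42.00 mm². Overall, the cross-section is a single solid region. Net area = 42.00 mm².

42.00 mm²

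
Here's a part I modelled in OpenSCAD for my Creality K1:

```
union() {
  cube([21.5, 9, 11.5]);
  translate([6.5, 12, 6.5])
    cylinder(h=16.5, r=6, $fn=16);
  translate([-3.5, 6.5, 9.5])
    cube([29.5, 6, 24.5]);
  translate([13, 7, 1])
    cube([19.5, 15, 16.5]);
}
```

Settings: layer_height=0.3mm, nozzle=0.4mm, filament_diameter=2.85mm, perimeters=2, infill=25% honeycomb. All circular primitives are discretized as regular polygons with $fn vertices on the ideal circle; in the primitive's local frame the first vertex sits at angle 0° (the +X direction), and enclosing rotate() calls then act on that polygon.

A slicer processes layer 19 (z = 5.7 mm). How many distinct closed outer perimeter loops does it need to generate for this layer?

1

At z = 5.7 mm: the cube is present — its section is the full 21.5×9 rectangle; the cylinder at (6.5, 12) does not reach this height (z outside [6.5, 23]); the cube at (-3.5, 6.5) does not reach this height (z outside [9.5, 34]); the 19.5×15 cube at (13, 7) contributes its full rectangle; Combining (union): the regions partially overlap (shared area 17.00 mm²), so overlapping operands fuse into one piece — 1 connected region. The result has 1 disconnected region.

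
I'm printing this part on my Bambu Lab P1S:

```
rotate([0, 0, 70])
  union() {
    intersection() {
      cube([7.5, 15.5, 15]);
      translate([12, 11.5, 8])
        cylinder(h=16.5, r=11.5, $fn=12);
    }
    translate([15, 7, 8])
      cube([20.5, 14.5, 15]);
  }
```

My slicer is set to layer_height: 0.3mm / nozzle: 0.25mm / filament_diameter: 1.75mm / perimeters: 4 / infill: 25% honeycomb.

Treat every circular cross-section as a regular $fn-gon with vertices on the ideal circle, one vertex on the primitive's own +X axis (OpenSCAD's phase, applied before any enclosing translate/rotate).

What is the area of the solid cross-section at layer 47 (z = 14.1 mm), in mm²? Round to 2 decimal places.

373.26 mm²

At z = 14.1 mm: the cube is present — its section is the full 7.5×15.5 rectangle (area 116.25 mm²); the r=11.5 cylinder at (12, 11.5) gives a regular 12-gon of circumradius 11.5 (constant along its height) (area = (12/2)·11.500²·sin(360°/12) = 396.75 mm²); Taking the intersection: the r=11.5 cylinder at (12, 11.5) partially overlaps the 7.5×15.5 cube; clipping to the common part keeps 76.01 mm² — area = 76.01 mm²; the cube at (15, 7) is present — its section is the full 20.5×14.5 rectangle (area 297.25 mm²); Merging all regions: the 2 present regions are separate (no shared area or edge), so areas and boundary lengths simply add and each stays a separate island — area = 373.26 mm²; (whole slice rotated 70° about Z — lengths, areas and connectivity unchanged). Overall, the cross-section has 2 separate islands. Net area = 373.26 mm².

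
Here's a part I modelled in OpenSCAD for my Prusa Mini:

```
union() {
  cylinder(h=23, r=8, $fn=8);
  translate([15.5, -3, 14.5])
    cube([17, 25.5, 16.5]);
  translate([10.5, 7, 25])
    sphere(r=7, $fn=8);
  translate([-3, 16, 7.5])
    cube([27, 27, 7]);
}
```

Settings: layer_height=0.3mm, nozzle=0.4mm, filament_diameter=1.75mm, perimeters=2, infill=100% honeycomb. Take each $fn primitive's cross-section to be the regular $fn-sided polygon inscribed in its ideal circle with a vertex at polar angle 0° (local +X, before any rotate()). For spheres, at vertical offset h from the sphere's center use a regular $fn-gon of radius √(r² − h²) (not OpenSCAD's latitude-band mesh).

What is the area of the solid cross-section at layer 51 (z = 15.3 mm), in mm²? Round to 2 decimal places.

614.52 mm²

At z = 15.3 mm: the r=8 cylinder contributes a regular 8-gon of circumradius 8 (area = (8/2)·8.000²·sin(360°/8) = 181.02 mm²); the cube at (15.5, -3) (footprint 17×25.5) is included at this height (area 433.50 mm²); the sphere at (10.5, 7) does not reach this height (|z−center|=9.700 > r=7); the cube at (-3, 16) is absent (z outside [7.5, 14.5]); Taking the union: the 2 present regions are separate (no shared area or edge), so areas and boundary lengths simply add and each stays a separate island — area = 614.52 mm². Overall, the cross-section has 2 separate islands. Net area = 614.52 mm².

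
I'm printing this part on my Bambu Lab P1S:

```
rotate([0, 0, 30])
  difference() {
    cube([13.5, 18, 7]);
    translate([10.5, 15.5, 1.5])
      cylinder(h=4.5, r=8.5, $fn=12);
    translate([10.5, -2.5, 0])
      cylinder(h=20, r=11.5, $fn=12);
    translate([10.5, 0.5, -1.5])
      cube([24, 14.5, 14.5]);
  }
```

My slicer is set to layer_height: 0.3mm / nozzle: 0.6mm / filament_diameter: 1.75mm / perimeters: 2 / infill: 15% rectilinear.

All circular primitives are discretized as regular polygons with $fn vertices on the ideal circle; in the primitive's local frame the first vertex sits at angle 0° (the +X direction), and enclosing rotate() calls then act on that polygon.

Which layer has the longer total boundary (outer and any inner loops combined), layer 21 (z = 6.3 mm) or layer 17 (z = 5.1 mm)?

Layer 21 (z = 6.3): the cube (footprint 13.5×18) is included at this height (perimeter 63.00 mm); the cylinder at (10.5, 15.5) is absent (z outside [1.5, 6]); the r=11.5 cylinder at (10.5, -2.5) contributes a regular 12-gon of circumradius 11.5 (perimeter = 2·12·11.500·sin(180°/12) = 71.43 mm); the cube at (10.5, 0.5) is present — its section is the full 24×14.5 rectangle (perimeter 77.00 mm); After the difference (first − rest): starting from the 13.5×18 cube, the r=11.5 cylinder at (10.5, -2.5) partially overlaps it — only the 96.87 mm² overlap (of its 396.75 mm²) is removed, clipping the outline; the 24×14.5 cube at (10.5, 0.5) partially overlaps it — only the 19.21 mm² overlap (of its 348.00 mm²) is removed, clipping the outline — boundary = 56.26 mm; (rotated 30° about Z; rotation is an isometry so areas/perimeters/island counts are preserved). So its perimeter = 56.26 mm. Layer 17 (z = 5.1): the cube (footprint 13.5×18) is included at this height (perimeter 63.00 mm); the r=8.5 cylinder at (10.5, 15.5) gives a regular 12-gon of circumradius 8.5 (constant along its height) (perimeter = 2·12·8.500·sin(180°/12) = 52.80 mm); the r=11.5 cylinder at (10.5, -2.5) contributes a regular 12-gon of circumradius 11.5 (perimeter = 2·12·11.500·sin(180°/12) = 71.43 mm); the 24×14.5 cube at (10.5, 0.5) contributes its full rectangle (perimeter 77.00 mm); Taking the first minus the rest: starting from the 13.5×18 cube, the r=8.5 cylinder at (10.5, 15.5) partially overlaps it — only the 106.39 mm² overlap (of its 216.75 mm²) is removed, clipping the outline; the r=11.5 cylinder at (10.5, -2.5) partially overlaps it — only the 89.55 mm² overlap (of its 396.75 mm²) is removed, clipping the outline; the 24×14.5 cube at (10.5, 0.5) misses the remaining region (no effect) — boundary = 41.49 mm; (whole slice rotated 30° about Z — lengths, areas and connectivity unchanged). So its perimeter = 41.49 mm. Layer 21 is larger (56.26 vs 41.49 mm).

layer 21 (z = 6.3 mm)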